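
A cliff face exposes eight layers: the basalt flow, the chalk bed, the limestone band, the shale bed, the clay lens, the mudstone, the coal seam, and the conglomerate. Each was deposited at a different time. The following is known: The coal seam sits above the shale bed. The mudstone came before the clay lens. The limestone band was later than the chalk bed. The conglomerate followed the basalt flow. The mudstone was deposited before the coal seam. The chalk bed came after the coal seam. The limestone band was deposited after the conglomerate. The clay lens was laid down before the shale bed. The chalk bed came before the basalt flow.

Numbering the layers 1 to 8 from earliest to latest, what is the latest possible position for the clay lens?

The clay lens must come before the basalt flow, the chalk bed, the coal seam, the conglomerate, the limestone band, and the shale bed — 6 layers forced after it.
Everything else can be placed before the clay lens in some valid order, so the clay lens can sit as late as position 8 − 6 = 2.

2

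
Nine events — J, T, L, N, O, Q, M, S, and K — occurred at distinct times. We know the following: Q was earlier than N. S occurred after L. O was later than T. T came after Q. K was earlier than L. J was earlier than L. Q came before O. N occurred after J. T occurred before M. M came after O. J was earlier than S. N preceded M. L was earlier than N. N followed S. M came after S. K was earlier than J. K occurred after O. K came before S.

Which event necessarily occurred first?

Q has a chain of constraints placing it before every other event, so Q must be first.

Q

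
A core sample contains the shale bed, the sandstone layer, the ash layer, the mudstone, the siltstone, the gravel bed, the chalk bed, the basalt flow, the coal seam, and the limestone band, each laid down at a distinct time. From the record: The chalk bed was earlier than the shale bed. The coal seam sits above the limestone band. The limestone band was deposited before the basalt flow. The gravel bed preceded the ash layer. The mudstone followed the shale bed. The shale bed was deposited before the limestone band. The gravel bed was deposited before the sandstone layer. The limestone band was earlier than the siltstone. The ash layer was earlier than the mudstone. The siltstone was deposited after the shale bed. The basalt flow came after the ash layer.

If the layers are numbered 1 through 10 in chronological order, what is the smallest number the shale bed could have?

The chalk bed must come before the shale bed — 1 forced predecessor.
Nothing else is forced ahead of the shale bed, so its earliest slot is position 1 + 1 = 2.

2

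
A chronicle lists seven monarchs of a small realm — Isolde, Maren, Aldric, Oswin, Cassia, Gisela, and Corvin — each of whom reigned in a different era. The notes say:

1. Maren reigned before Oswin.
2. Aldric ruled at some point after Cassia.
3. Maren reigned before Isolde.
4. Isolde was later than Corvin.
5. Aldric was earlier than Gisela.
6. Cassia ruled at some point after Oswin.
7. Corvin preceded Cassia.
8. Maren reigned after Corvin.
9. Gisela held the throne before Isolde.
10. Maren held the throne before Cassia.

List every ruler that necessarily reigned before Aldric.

Cassia, Corvin, Maren, Oswin

Directly stated before Aldric: Cassia.
Corvin reaches Aldric via Corvin → Cassia → Aldric.
Maren reaches Aldric via Maren → Cassia → Aldric.
Oswin reaches Aldric via Oswin → Cassia → Aldric.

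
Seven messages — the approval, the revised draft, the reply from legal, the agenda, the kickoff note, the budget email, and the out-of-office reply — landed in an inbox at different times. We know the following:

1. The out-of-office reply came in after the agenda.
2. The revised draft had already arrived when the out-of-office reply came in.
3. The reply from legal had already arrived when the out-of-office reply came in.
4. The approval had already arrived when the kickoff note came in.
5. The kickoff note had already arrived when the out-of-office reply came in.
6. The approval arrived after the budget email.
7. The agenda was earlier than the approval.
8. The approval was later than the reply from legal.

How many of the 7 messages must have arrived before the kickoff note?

4

Directly stated before the kickoff note: the approval.
The agenda reaches the kickoff note via the agenda → the approval → the kickoff note.
The budget email reaches the kickoff note via the budget email → the approval → the kickoff note.
The reply from legal reaches the kickoff note via the reply from legal → the approval → the kickoff note.
No chain forces the revised draft (or any of the others) ahead of the kickoff note.
That's the agenda, the approval, the budget email, and the reply from legal — 4 in all.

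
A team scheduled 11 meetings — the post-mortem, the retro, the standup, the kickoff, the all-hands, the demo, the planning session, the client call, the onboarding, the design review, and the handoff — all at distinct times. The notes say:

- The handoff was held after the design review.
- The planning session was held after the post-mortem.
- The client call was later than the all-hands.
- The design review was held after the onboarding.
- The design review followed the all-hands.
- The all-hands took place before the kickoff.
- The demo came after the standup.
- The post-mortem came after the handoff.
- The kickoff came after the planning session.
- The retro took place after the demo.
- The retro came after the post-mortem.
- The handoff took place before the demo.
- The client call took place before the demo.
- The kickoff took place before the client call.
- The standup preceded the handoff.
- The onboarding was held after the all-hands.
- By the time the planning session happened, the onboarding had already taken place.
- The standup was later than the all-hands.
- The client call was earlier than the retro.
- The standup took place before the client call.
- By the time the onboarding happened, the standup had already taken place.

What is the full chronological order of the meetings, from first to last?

The constraints fix every adjacent pair, so only one ordering works:
the all-hands → the standup → the onboarding → the design review → the handoff → the post-mortem → the planning session → the kickoff → the client call → the demo → the retro.

the all-hands, the standup, the onboarding, the design review, the handoff, the post-mortem, the planning session, the kickoff, the client call, the demo, the retro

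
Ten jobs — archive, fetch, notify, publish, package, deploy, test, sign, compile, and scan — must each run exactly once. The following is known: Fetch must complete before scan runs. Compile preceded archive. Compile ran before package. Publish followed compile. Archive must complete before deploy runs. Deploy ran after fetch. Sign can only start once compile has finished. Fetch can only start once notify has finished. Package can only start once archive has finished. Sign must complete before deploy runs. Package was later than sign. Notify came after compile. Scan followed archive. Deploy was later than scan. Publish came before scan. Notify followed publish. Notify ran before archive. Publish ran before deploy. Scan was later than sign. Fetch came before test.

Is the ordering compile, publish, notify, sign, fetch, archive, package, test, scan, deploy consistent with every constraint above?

yes

Check each stated constraint against the proposed order — e.g. publish is ahead of scan; publish is ahead of deploy. Every pair is in the required order; nothing is violated.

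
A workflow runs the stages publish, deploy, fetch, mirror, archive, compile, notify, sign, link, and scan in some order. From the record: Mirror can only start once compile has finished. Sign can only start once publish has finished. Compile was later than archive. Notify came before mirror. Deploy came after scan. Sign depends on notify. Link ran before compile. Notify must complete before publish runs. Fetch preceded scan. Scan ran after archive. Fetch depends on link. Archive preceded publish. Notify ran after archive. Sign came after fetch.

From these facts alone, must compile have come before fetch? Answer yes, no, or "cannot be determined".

cannot be determined

No chain of stated constraints runs from compile to fetch, and none runs from fetch to compile either.
So the relative order of compile and fetch is not fixed by the given facts.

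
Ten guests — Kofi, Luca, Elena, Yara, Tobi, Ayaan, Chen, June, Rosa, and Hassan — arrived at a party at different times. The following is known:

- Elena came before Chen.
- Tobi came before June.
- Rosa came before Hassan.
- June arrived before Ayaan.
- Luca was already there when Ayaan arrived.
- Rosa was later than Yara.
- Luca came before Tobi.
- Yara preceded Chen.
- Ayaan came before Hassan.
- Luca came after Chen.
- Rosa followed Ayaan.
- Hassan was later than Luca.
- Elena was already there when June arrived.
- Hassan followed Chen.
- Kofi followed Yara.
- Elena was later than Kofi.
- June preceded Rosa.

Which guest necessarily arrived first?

Yara has a chain of constraints placing them before every other guest, so Yara must be first.

Yara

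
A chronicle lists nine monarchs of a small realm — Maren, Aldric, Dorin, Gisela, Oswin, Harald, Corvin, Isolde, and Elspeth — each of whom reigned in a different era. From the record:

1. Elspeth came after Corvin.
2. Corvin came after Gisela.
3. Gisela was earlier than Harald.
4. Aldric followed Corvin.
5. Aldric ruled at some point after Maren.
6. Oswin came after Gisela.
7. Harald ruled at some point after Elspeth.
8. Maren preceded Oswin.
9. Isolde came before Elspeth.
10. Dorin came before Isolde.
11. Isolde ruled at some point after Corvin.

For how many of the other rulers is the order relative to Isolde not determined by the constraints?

3

Forced before Isolde: Corvin, Dorin, and Gisela; forced after Isolde: Elspeth and Harald.
That leaves Aldric, Maren, and Oswin with no forced order relative to Isolde — 3.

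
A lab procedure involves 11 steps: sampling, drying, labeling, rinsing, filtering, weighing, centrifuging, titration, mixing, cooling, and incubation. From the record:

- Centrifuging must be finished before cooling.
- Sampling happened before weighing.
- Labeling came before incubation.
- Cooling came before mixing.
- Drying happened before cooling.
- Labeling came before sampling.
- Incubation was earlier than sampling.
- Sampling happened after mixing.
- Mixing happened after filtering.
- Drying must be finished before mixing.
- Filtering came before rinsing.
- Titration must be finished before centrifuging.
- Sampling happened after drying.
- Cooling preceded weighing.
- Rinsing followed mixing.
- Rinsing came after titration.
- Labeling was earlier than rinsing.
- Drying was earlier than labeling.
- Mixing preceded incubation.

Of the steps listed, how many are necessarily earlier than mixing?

5

Directly stated before mixing: cooling, drying, and filtering.
Centrifuging reaches mixing via centrifuging → cooling → mixing.
Titration reaches mixing via titration → centrifuging → cooling → mixing.
That's centrifuging, cooling, drying, filtering, and titration — 5 in all.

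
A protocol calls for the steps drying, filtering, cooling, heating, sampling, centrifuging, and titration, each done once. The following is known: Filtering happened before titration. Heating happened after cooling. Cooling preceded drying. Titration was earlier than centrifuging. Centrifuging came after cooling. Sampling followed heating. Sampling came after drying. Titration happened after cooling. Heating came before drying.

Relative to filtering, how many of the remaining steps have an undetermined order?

4

Forced after filtering: centrifuging and titration.
That leaves cooling, drying, heating, and sampling with no forced order relative to filtering — 4.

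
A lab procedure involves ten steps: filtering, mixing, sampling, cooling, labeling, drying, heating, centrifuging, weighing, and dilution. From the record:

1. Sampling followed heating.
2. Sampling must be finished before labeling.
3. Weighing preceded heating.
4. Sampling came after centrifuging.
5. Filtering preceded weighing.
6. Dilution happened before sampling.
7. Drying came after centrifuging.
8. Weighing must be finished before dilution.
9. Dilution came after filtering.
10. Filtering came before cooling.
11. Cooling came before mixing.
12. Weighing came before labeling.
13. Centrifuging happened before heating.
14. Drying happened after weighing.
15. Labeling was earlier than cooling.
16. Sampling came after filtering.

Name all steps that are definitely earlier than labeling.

Directly stated before labeling: sampling and weighing.
Centrifuging reaches labeling via centrifuging → sampling → labeling.
Dilution reaches labeling via dilution → sampling → labeling.
Filtering reaches labeling via filtering → sampling → labeling.
Likewise heating reaches labeling by chaining the stated constraints.

centrifuging, dilution, filtering, heating, sampling, weighing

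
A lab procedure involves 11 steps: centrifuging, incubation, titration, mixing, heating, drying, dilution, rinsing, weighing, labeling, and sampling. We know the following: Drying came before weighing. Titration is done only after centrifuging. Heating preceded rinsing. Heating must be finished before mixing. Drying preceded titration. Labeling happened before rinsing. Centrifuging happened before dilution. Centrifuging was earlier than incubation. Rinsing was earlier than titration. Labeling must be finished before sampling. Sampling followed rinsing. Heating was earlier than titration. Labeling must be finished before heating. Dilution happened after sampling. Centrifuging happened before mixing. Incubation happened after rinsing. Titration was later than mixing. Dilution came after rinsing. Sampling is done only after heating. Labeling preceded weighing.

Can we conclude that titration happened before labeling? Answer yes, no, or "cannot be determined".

Tracing the constraints gives labeling → heating → titration, so labeling must come before titration.
That means titration cannot be before labeling.

no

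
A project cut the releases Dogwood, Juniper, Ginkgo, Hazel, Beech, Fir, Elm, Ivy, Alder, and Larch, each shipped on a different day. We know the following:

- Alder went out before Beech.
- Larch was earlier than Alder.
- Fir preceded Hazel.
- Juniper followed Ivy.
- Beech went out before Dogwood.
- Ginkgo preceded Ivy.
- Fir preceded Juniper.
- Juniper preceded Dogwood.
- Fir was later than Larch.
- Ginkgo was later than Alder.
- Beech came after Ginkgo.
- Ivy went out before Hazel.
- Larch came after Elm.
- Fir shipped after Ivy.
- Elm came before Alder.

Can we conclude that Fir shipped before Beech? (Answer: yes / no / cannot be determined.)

No chain of stated constraints runs from Fir to Beech, and none runs from Beech to Fir either.
So the relative order of Fir and Beech is not fixed by the given facts.

cannot be determined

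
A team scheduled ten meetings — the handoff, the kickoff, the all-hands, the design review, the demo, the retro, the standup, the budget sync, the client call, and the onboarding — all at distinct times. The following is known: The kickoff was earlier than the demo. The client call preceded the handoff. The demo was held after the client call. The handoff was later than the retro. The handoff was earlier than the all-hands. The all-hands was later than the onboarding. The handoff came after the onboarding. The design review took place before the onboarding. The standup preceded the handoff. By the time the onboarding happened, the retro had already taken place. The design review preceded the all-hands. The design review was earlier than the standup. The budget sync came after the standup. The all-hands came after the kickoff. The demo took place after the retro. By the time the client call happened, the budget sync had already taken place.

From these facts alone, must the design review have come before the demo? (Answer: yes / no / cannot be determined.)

yes

Chain the constraints: the design review → the standup → the budget sync → the client call → the demo. Each link is directly stated, so the design review comes before the demo.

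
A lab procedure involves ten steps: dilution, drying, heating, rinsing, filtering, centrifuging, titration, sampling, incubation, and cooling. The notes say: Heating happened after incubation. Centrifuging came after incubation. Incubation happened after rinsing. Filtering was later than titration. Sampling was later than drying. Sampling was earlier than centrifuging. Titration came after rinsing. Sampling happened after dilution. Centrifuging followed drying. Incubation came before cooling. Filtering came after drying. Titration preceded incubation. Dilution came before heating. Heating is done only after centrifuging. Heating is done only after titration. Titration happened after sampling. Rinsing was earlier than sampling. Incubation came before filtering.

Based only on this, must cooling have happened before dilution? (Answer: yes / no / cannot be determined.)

no

Tracing the constraints gives dilution → sampling → titration → incubation → cooling, so dilution must come before cooling.
That means cooling cannot be before dilution.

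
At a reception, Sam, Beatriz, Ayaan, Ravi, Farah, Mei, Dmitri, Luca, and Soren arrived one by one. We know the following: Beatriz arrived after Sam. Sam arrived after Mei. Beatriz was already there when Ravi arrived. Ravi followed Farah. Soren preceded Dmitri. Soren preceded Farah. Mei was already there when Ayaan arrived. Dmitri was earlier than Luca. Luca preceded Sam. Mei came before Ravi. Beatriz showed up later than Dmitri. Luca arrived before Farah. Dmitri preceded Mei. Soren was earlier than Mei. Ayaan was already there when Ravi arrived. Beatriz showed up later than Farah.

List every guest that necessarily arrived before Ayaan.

Directly stated before Ayaan: Mei.
Dmitri reaches Ayaan via Dmitri → Mei → Ayaan.
Soren reaches Ayaan via Soren → Mei → Ayaan.

Dmitri, Mei, Soren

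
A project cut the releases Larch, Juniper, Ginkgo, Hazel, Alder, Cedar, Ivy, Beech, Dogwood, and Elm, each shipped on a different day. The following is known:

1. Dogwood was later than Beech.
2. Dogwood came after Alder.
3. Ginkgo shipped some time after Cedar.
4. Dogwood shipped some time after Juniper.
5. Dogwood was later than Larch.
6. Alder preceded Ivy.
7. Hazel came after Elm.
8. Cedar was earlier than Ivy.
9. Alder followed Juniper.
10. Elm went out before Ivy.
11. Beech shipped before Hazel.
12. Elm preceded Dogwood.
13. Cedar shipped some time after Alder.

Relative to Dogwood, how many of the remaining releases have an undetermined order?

4

Forced before Dogwood: Alder, Beech, Elm, Juniper, and Larch.
That leaves Cedar, Ginkgo, Hazel, and Ivy with no forced order relative to Dogwood — 4.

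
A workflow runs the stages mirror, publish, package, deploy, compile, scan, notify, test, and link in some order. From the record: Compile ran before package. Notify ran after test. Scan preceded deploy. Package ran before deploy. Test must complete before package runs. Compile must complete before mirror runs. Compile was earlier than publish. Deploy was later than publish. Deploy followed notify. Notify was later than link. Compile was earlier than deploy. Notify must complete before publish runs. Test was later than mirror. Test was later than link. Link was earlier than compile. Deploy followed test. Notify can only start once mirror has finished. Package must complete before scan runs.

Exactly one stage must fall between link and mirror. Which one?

compile

Tracing the constraints gives link → compile → mirror, so compile sits after link and before mirror.
No other stage is forced both after link and before mirror.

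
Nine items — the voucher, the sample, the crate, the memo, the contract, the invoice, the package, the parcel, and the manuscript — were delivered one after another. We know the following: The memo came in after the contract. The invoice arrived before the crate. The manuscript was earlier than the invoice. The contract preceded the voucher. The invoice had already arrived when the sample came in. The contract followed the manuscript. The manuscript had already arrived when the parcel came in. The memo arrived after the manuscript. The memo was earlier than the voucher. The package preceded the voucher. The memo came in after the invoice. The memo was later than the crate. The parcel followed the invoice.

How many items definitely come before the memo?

Directly stated before the memo: the contract, the crate, the invoice, and the manuscript.
That's the contract, the crate, the invoice, and the manuscript — 4 in all.

4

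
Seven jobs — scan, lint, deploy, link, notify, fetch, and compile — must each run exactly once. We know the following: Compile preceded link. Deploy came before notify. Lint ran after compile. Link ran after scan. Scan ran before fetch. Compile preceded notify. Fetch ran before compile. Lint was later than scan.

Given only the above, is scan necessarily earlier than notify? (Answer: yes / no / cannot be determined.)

Chain the constraints: scan → fetch → compile → notify. Each link is directly stated, so scan comes before notify.

yes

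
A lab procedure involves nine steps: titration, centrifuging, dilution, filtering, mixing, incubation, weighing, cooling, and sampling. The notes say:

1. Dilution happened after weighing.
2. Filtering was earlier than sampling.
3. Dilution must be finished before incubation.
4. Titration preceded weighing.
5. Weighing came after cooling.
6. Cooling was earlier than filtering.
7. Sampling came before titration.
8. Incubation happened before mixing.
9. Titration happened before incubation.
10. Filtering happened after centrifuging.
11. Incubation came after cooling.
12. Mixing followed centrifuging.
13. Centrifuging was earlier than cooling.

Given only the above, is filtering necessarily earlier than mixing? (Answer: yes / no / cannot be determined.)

yes

Chain the constraints: filtering → sampling → titration → incubation → mixing. Each link is directly stated, so filtering comes before mixing.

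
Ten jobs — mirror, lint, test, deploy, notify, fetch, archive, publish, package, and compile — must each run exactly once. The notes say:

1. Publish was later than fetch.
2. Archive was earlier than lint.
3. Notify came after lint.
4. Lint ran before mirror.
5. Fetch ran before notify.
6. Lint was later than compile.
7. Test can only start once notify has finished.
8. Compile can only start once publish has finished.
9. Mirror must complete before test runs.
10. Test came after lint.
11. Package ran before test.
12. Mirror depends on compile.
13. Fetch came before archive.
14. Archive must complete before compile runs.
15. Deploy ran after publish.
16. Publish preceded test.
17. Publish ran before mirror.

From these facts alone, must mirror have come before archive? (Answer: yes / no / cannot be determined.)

Tracing the constraints gives archive → compile → mirror, so archive must come before mirror.
That means mirror cannot be before archive.

no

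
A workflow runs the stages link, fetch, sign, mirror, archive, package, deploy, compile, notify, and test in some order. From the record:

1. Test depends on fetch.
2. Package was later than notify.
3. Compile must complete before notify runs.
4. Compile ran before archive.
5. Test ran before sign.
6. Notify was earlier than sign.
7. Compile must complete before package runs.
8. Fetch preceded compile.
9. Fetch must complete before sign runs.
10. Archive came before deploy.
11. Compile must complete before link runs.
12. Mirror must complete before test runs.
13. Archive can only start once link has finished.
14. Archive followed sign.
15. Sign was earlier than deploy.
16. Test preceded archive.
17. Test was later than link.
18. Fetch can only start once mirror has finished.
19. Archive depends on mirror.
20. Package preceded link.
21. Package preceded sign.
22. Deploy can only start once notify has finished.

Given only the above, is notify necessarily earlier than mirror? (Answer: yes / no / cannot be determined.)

no

Tracing the constraints gives mirror → fetch → compile → notify, so mirror must come before notify.
That means notify cannot be before mirror.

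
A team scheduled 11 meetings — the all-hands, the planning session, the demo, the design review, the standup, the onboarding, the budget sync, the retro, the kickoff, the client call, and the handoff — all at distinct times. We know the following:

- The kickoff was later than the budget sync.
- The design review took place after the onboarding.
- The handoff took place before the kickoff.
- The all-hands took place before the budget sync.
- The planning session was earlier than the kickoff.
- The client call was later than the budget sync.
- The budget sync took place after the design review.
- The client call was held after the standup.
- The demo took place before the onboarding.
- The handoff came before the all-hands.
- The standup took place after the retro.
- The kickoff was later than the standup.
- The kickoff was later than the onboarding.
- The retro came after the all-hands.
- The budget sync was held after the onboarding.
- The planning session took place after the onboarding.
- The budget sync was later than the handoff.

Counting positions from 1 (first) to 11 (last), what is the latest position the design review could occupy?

8

The design review must come before the budget sync, the client call, and the kickoff — 3 meetings forced after it.
Everything else can be placed before the design review in some valid order, so the design review can sit as late as position 11 − 3 = 8.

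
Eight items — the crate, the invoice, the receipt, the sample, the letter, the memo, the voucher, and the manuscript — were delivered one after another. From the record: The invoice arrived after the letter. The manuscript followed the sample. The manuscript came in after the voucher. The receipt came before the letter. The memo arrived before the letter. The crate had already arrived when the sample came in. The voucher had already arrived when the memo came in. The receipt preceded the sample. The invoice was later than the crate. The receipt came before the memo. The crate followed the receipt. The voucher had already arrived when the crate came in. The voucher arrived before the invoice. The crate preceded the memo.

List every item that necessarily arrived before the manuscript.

the crate, the receipt, the sample, the voucher

Directly stated before the manuscript: the sample and the voucher.
The crate reaches the manuscript via the crate → the sample → the manuscript.
The receipt reaches the manuscript via the receipt → the sample → the manuscript.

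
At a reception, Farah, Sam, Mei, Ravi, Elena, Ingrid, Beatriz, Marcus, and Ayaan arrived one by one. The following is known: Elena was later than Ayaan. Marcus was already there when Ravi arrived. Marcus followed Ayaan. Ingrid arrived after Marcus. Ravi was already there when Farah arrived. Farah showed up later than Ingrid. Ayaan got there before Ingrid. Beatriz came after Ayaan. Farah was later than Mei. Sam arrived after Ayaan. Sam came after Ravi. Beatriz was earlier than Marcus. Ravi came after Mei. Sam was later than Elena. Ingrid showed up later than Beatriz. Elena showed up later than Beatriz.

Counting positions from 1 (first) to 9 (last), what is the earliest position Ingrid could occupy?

Ayaan, Beatriz, and Marcus must all come before Ingrid — 3 forced predecessors.
Nothing else is forced ahead of Ingrid, so their earliest slot is position 3 + 1 = 4.

4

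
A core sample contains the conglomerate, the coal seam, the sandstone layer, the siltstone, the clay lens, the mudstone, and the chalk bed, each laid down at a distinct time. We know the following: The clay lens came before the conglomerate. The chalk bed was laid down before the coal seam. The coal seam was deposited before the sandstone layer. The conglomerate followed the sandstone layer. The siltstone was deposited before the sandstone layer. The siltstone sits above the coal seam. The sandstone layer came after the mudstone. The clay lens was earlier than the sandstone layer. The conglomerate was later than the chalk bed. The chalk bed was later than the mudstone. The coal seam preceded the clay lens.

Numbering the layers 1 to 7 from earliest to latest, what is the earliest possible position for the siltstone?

The chalk bed, the coal seam, and the mudstone must all come before the siltstone — 3 forced predecessors.
Nothing else is forced ahead of the siltstone, so its earliest slot is position 3 + 1 = 4.

4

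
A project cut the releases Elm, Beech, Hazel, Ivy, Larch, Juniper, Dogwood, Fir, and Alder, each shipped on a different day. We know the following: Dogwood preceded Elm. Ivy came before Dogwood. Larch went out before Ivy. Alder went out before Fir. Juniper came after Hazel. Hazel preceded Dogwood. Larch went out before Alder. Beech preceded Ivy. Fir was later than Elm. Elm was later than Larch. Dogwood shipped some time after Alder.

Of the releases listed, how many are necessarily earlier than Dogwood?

5

Directly stated before Dogwood: Alder, Hazel, and Ivy.
Beech reaches Dogwood via Beech → Ivy → Dogwood.
Larch reaches Dogwood via Larch → Ivy → Dogwood.
No chain forces Juniper (or any of the others) ahead of Dogwood.
That's Alder, Beech, Hazel, Ivy, and Larch — 5 in all.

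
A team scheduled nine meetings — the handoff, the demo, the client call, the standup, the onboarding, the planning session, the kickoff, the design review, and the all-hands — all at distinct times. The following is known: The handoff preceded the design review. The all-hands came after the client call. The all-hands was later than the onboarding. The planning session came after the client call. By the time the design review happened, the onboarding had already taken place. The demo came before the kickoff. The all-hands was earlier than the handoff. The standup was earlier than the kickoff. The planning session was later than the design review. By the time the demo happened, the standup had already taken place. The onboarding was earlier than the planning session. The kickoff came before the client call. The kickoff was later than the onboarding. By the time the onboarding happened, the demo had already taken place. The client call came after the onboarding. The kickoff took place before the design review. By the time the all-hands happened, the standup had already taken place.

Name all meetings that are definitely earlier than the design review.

Directly stated before the design review: the handoff, the kickoff, and the onboarding.
The all-hands reaches the design review via the all-hands → the handoff → the design review.
The client call reaches the design review via the client call → the all-hands → the handoff → the design review.
The demo reaches the design review via the demo → the kickoff → the design review.
Likewise the standup reaches the design review by chaining the stated constraints.

the all-hands, the client call, the demo, the handoff, the kickoff, the onboarding, the standup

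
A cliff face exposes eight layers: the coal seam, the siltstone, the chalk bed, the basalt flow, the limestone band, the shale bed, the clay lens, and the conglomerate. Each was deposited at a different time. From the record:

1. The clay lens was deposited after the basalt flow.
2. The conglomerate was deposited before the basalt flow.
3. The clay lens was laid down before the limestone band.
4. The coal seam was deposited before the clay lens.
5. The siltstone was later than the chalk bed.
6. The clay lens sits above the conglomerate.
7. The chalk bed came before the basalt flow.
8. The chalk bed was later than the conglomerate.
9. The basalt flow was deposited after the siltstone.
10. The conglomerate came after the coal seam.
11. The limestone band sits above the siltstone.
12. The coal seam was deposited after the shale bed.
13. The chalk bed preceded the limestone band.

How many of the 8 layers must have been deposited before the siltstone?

Directly stated before the siltstone: the chalk bed.
The coal seam reaches the siltstone via the coal seam → the conglomerate → the chalk bed → the siltstone.
The conglomerate reaches the siltstone via the conglomerate → the chalk bed → the siltstone.
The shale bed reaches the siltstone via the shale bed → the coal seam → the conglomerate → the chalk bed → the siltstone.
No chain forces the limestone band (or any of the others) ahead of the siltstone.
That's the chalk bed, the coal seam, the conglomerate, and the shale bed — 4 in all.

4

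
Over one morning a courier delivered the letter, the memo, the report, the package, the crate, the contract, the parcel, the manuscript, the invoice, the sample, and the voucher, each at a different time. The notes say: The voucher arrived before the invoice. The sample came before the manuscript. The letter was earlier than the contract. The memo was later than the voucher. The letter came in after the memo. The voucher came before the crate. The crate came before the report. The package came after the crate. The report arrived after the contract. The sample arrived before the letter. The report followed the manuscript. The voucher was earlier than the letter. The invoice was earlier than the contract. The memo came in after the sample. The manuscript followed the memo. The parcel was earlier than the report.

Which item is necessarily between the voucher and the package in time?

Tracing the constraints gives the voucher → the crate → the package, so the crate sits after the voucher and before the package.
No other item is forced both after the voucher and before the package.

the crate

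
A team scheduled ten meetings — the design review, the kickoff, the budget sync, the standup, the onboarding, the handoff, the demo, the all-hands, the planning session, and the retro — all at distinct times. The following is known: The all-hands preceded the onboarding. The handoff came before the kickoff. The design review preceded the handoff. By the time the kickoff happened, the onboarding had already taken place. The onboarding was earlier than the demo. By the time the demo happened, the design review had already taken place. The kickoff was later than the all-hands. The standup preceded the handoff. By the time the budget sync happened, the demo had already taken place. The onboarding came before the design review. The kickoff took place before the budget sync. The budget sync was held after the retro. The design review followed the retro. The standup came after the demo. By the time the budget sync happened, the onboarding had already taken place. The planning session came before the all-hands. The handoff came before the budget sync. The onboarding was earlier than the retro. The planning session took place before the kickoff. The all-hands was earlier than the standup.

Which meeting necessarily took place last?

Every other meeting has a chain of constraints placing it before the budget sync, so the budget sync is last.

the budget sync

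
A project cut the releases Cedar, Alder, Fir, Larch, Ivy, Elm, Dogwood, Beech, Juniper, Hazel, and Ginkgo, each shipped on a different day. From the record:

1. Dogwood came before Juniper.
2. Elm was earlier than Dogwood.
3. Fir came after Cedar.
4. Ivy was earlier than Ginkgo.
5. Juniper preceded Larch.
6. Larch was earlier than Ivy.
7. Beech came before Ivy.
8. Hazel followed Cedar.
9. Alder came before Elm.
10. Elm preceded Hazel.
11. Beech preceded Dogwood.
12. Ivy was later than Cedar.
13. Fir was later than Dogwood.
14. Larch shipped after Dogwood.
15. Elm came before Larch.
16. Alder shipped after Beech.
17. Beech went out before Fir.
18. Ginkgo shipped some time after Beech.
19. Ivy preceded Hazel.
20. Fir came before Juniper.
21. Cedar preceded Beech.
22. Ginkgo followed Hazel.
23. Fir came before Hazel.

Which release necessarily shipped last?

Ginkgo

Every other release has a chain of constraints placing it before Ginkgo, so Ginkgo is last.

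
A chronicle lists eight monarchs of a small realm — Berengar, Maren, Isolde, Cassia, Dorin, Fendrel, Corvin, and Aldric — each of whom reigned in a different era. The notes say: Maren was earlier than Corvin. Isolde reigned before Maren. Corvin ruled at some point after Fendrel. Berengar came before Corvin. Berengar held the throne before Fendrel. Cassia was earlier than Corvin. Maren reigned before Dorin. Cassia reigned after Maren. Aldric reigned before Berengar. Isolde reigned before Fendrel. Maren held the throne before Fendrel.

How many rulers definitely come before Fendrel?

Directly stated before Fendrel: Berengar, Isolde, and Maren.
Aldric reaches Fendrel via Aldric → Berengar → Fendrel.
That's Aldric, Berengar, Isolde, and Maren — 4 in all.

4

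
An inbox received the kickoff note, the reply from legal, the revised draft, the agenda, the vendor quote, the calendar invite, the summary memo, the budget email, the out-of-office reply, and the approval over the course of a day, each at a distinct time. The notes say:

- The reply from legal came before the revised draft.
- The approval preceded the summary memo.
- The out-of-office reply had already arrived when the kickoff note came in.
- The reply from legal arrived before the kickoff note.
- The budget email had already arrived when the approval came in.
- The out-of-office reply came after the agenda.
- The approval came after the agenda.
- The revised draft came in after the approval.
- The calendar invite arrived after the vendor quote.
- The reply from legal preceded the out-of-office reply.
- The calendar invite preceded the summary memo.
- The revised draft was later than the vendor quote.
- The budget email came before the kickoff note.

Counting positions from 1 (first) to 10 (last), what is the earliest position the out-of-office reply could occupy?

The agenda and the reply from legal must both come before the out-of-office reply — 2 forced predecessors.
Nothing else is forced ahead of the out-of-office reply, so its earliest slot is position 2 + 1 = 3.

3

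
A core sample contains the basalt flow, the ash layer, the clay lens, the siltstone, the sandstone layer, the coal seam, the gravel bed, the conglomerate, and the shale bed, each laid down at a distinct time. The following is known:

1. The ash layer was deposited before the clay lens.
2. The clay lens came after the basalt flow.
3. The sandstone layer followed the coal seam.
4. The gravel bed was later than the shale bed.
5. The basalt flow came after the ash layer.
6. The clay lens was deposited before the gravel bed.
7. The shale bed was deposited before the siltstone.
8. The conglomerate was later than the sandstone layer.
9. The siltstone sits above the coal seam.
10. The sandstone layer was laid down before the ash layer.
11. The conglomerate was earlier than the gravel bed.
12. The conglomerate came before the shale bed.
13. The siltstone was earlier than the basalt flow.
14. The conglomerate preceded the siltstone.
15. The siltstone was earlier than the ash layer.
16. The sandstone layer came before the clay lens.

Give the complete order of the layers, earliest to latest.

the coal seam, the sandstone layer, the conglomerate, the shale bed, the siltstone, the ash layer, the basalt flow, the clay lens, the gravel bed

The constraints fix every adjacent pair, so only one ordering works:
the coal seam → the sandstone layer → the conglomerate → the shale bed → the siltstone → the ash layer → the basalt flow → the clay lens → the gravel bed.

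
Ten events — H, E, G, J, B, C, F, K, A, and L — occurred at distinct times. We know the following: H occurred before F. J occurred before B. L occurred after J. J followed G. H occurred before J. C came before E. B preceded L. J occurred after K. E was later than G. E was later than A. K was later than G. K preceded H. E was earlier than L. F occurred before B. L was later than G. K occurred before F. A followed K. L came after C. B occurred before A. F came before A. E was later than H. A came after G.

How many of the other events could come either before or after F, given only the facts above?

Forced before F: G, H, and K; forced after F: A, B, E, and L.
That leaves C and J with no forced order relative to F — 2.

2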